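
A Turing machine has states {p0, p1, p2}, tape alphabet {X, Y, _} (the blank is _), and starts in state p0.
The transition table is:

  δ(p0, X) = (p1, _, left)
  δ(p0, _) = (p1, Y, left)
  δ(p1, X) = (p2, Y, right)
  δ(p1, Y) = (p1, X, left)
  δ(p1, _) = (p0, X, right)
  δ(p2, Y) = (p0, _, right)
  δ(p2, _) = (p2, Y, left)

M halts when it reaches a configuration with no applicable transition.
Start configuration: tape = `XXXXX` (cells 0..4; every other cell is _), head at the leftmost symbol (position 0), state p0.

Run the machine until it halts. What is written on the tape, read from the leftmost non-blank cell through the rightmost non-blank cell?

state=p0 head=0 tape=_[X]XXXX_   (p0,X)→(p1,_,left)
state=p1 head=-1 tape=[_]_XXXX_   (p1,_)→(p0,X,right)
state=p0 head=0 tape=X[_]XXXX_   (p0,_)→(p1,Y,left)
state=p1 head=-1 tape=[X]YXXXX_   (p1,X)→(p2,Y,right)
state=p2 head=0 tape=Y[Y]XXXX_   (p2,Y)→(p0,_,right)
state=p0 head=1 tape=Y_[X]XXX_   (p0,X)→(p1,_,left)
state=p1 head=0 tape=Y[_]_XXX_   (p1,_)→(p0,X,right)
state=p0 head=1 tape=YX[_]XXX_   (p0,_)→(p1,Y,left)
state=p1 head=0 tape=Y[X]YXXX_   (p1,X)→(p2,Y,right)
state=p2 head=1 tape=YY[Y]XXX_   (p2,Y)→(p0,_,right)
state=p0 head=2 tape=YY_[X]XX_   (p0,X)→(p1,_,left)
state=p1 head=1 tape=YY[_]_XX_   (p1,_)→(p0,X,right)
state=p0 head=2 tape=YYX[_]XX_   (p0,_)→(p1,Y,left)
state=p1 head=1 tape=YY[X]YXX_   (p1,X)→(p2,Y,right)
state=p2 head=2 tape=YYY[Y]XX_   (p2,Y)→(p0,_,right)
state=p0 head=3 tape=YYY_[X]X_   (p0,X)→(p1,_,left)
state=p1 head=2 tape=YYY[_]_X_   (p1,_)→(p0,X,right)
state=p0 head=3 tape=YYYX[_]X_   (p0,_)→(p1,Y,left)
state=p1 head=2 tape=YYY[X]YX_   (p1,X)→(p2,Y,right)
state=p2 head=3 tape=YYYY[Y]X_   (p2,Y)→(p0,_,right)
state=p0 head=4 tape=YYYY_[X]_   (p0,X)→(p1,_,left)
state=p1 head=3 tape=YYYY[_]__   (p1,_)→(p0,X,right)
state=p0 head=4 tape=YYYYX[_]_   (p0,_)→(p1,Y,left)
state=p1 head=3 tape=YYYY[X]Y_   (p1,X)→(p2,Y,right)
state=p2 head=4 tape=YYYYY[Y]_   (p2,Y)→(p0,_,right)
state=p0 head=5 tape=YYYYY_[_]   (p0,_)→(p1,Y,left)
state=p1 head=4 tape=YYYYY[_]Y   (p1,_)→(p0,X,right)
state=p0 head=5 tape=YYYYYX[Y]
The non-blank tape span at halt is YYYYYXY.

YYYYYXY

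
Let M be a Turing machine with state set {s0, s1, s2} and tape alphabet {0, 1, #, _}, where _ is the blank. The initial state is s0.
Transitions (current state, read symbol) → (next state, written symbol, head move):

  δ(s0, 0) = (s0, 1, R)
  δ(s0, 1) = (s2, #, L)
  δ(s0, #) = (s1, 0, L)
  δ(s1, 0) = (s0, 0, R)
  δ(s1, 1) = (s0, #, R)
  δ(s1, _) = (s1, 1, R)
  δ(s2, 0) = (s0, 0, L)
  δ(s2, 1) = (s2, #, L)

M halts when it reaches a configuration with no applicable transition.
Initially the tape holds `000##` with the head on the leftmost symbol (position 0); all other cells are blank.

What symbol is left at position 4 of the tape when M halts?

s0 | [0]00##_   read 0 → write 1, move R, go to s0
s0 | 1[0]0##_   read 0 → write 1, move R, go to s0
s0 | 11[0]##_   read 0 → write 1, move R, go to s0
s0 | 111[#]#_   read # → write 0, move L, go to s1
s1 | 11[1]0#_   read 1 → write #, move R, go to s0
s0 | 11#[0]#_   read 0 → write 1, move R, go to s0
s0 | 11#1[#]_   read # → write 0, move L, go to s1
s1 | 11#[1]0_   read 1 → write #, move R, go to s0
s0 | 11##[0]_   read 0 → write 1, move R, go to s0
s0 | 11##1[_]
Cell 4 holds 1 when M halts.

1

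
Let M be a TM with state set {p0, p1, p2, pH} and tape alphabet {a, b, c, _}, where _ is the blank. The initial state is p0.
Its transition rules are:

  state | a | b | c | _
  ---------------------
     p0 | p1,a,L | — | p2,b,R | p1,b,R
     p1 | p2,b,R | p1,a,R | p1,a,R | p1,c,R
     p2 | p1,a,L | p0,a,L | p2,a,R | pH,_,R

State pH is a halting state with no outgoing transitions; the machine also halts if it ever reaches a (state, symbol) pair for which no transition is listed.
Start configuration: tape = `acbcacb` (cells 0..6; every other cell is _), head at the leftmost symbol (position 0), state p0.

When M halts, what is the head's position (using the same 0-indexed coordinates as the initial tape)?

8

state=p0 head=0 tape=_[a]cbcacb__   (p0,a)→(p1,a,L)
state=p1 head=-1 tape=[_]acbcacb__   (p1,_)→(p1,c,R)
state=p1 head=0 tape=c[a]cbcacb__   (p1,a)→(p2,b,R)
state=p2 head=1 tape=cb[c]bcacb__   (p2,c)→(p2,a,R)
state=p2 head=2 tape=cba[b]cacb__   (p2,b)→(p0,a,L)
state=p0 head=1 tape=cb[a]acacb__   (p0,a)→(p1,a,L)
state=p1 head=0 tape=c[b]aacacb__   (p1,b)→(p1,a,R)
state=p1 head=1 tape=ca[a]acacb__   (p1,a)→(p2,b,R)
state=p2 head=2 tape=cab[a]cacb__   (p2,a)→(p1,a,L)
state=p1 head=1 tape=ca[b]acacb__   (p1,b)→(p1,a,R)
state=p1 head=2 tape=caa[a]cacb__   (p1,a)→(p2,b,R)
state=p2 head=3 tape=caab[c]acb__   (p2,c)→(p2,a,R)
state=p2 head=4 tape=caaba[a]cb__   (p2,a)→(p1,a,L)
state=p1 head=3 tape=caab[a]acb__   (p1,a)→(p2,b,R)
state=p2 head=4 tape=caabb[a]cb__   (p2,a)→(p1,a,L)
state=p1 head=3 tape=caab[b]acb__   (p1,b)→(p1,a,R)
state=p1 head=4 tape=caaba[a]cb__   (p1,a)→(p2,b,R)
state=p2 head=5 tape=caabab[c]b__   (p2,c)→(p2,a,R)
state=p2 head=6 tape=caababa[b]__   (p2,b)→(p0,a,L)
state=p0 head=5 tape=caabab[a]a__   (p0,a)→(p1,a,L)
state=p1 head=4 tape=caaba[b]aa__   (p1,b)→(p1,a,R)
state=p1 head=5 tape=caabaa[a]a__   (p1,a)→(p2,b,R)
state=p2 head=6 tape=caabaab[a]__   (p2,a)→(p1,a,L)
state=p1 head=5 tape=caabaa[b]a__   (p1,b)→(p1,a,R)
state=p1 head=6 tape=caabaaa[a]__   (p1,a)→(p2,b,R)
state=p2 head=7 tape=caabaaab[_]_   (p2,_)→(pH,_,R)
state=pH head=8 tape=caabaaab_[_]
At halt the head is at cell 8.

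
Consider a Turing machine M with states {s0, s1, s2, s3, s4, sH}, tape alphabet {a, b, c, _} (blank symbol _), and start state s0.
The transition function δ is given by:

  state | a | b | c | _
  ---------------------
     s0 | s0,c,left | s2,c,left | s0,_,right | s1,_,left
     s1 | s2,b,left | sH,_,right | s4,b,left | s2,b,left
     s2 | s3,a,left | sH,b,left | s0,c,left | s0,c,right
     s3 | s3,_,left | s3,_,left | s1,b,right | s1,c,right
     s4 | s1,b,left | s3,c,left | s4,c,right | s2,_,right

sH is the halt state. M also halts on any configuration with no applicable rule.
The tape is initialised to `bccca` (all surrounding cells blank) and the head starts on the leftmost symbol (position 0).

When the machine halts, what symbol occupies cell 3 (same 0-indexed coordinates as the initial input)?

_

state=s0 head=0 tape=__[b]ccca   (s0,b)→(s2,c,left)
state=s2 head=-1 tape=_[_]cccca   (s2,_)→(s0,c,right)
state=s0 head=0 tape=_c[c]ccca   (s0,c)→(s0,_,right)
state=s0 head=1 tape=_c_[c]cca   (s0,c)→(s0,_,right)
state=s0 head=2 tape=_c__[c]ca   (s0,c)→(s0,_,right)
state=s0 head=3 tape=_c___[c]a   (s0,c)→(s0,_,right)
state=s0 head=4 tape=_c____[a]   (s0,a)→(s0,c,left)
state=s0 head=3 tape=_c___[_]c   (s0,_)→(s1,_,left)
state=s1 head=2 tape=_c__[_]_c   (s1,_)→(s2,b,left)
state=s2 head=1 tape=_c_[_]b_c   (s2,_)→(s0,c,right)
state=s0 head=2 tape=_c_c[b]_c   (s0,b)→(s2,c,left)
state=s2 head=1 tape=_c_[c]c_c   (s2,c)→(s0,c,left)
state=s0 head=0 tape=_c[_]cc_c   (s0,_)→(s1,_,left)
state=s1 head=-1 tape=_[c]_cc_c   (s1,c)→(s4,b,left)
state=s4 head=-2 tape=[_]b_cc_c   (s4,_)→(s2,_,right)
state=s2 head=-1 tape=_[b]_cc_c   (s2,b)→(sH,b,left)
state=sH head=-2 tape=[_]b_cc_c
Cell 3 holds _ when M halts.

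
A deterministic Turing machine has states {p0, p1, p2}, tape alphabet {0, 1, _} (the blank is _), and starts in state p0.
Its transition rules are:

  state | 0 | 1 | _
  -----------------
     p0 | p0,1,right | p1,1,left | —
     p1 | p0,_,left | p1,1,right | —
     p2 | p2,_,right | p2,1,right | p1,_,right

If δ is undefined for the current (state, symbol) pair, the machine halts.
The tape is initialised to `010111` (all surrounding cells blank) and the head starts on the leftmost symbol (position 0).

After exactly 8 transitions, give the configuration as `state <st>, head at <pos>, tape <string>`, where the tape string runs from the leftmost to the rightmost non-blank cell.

state p1, head at 2, tape 11_111

state=p0 head=0 tape=[0]10111   (p0,0)→(p0,1,right)
state=p0 head=1 tape=1[1]0111   (p0,1)→(p1,1,left)
state=p1 head=0 tape=[1]10111   (p1,1)→(p1,1,right)
state=p1 head=1 tape=1[1]0111   (p1,1)→(p1,1,right)
state=p1 head=2 tape=11[0]111   (p1,0)→(p0,_,left)
state=p0 head=1 tape=1[1]_111   (p0,1)→(p1,1,left)
state=p1 head=0 tape=[1]1_111   (p1,1)→(p1,1,right)
state=p1 head=1 tape=1[1]_111   (p1,1)→(p1,1,right)
state=p1 head=2 tape=11[_]111
After 8 steps: state p1, head at 2, tape 11_111.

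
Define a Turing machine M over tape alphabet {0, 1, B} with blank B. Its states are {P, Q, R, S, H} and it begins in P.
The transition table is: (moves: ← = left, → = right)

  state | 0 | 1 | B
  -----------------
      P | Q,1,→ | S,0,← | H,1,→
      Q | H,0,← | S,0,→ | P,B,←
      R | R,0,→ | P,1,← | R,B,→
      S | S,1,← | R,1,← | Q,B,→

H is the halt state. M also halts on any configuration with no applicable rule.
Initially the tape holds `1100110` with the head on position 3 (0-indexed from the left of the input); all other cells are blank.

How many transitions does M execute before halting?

31

P | 110[0]110BB   read 0 → write 1, move →, go to Q
Q | 1101[1]10BB   read 1 → write 0, move →, go to S
S | 11010[1]0BB   read 1 → write 1, move ←, go to R
R | 1101[0]10BB   read 0 → write 0, move →, go to R
R | 11010[1]0BB   read 1 → write 1, move ←, go to P
P | 1101[0]10BB   read 0 → write 1, move →, go to Q
Q | 11011[1]0BB   read 1 → write 0, move →, go to S
S | 110110[0]BB   read 0 → write 1, move ←, go to S
S | 11011[0]1BB   read 0 → write 1, move ←, go to S
S | 1101[1]11BB   read 1 → write 1, move ←, go to R
R | 110[1]111BB   read 1 → write 1, move ←, go to P
P | 11[0]1111BB   read 0 → write 1, move →, go to Q
Q | 111[1]111BB   read 1 → write 0, move →, go to S
S | 1110[1]11BB   read 1 → write 1, move ←, go to R
R | 111[0]111BB   read 0 → write 0, move →, go to R
R | 1110[1]11BB   read 1 → write 1, move ←, go to P
P | 111[0]111BB   read 0 → write 1, move →, go to Q
Q | 1111[1]11BB   read 1 → write 0, move →, go to S
S | 11110[1]1BB   read 1 → write 1, move ←, go to R
R | 1111[0]11BB   read 0 → write 0, move →, go to R
R | 11110[1]1BB   read 1 → write 1, move ←, go to P
P | 1111[0]11BB   read 0 → write 1, move →, go to Q
Q | 11111[1]1BB   read 1 → write 0, move →, go to S
S | 111110[1]BB   read 1 → write 1, move ←, go to R
R | 11111[0]1BB   read 0 → write 0, move →, go to R
R | 111110[1]BB   read 1 → write 1, move ←, go to P
P | 11111[0]1BB   read 0 → write 1, move →, go to Q
Q | 111111[1]BB   read 1 → write 0, move →, go to S
S | 1111110[B]B   read B → write B, move →, go to Q
Q | 1111110B[B]   read B → write B, move ←, go to P
P | 1111110[B]B   read B → write 1, move →, go to H
H | 11111101[B]
M halts after 31 transitions.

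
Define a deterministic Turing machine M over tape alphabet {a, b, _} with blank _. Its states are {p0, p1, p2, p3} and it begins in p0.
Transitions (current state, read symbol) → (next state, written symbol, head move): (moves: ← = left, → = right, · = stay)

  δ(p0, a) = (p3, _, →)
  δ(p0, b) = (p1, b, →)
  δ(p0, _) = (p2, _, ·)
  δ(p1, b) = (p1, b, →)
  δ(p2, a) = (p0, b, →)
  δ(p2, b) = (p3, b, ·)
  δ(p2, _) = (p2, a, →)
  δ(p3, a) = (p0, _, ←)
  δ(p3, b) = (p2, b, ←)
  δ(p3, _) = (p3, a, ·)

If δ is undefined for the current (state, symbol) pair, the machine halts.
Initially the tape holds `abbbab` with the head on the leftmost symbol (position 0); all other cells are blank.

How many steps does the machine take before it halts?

state=p0 head=0 tape=[a]bbbab   (p0,a)→(p3,_,→)
state=p3 head=1 tape=_[b]bbab   (p3,b)→(p2,b,←)
state=p2 head=0 tape=[_]bbbab   (p2,_)→(p2,a,→)
state=p2 head=1 tape=a[b]bbab   (p2,b)→(p3,b,·)
state=p3 head=1 tape=a[b]bbab   (p3,b)→(p2,b,←)
state=p2 head=0 tape=[a]bbbab   (p2,a)→(p0,b,→)
state=p0 head=1 tape=b[b]bbab   (p0,b)→(p1,b,→)
state=p1 head=2 tape=bb[b]bab   (p1,b)→(p1,b,→)
state=p1 head=3 tape=bbb[b]ab   (p1,b)→(p1,b,→)
state=p1 head=4 tape=bbbb[a]b
M halts after 9 transitions.

9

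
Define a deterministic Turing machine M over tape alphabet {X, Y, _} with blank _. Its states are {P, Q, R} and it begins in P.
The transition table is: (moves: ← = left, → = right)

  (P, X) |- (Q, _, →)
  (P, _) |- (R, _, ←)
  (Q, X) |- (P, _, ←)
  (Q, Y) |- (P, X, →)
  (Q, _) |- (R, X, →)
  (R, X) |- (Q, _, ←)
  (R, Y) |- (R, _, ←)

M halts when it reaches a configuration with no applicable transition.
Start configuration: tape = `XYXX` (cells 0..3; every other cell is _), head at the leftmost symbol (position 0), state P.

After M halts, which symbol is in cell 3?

_

P | [X]YXX   read X → write _, move →, go to Q
Q | _[Y]XX   read Y → write X, move →, go to P
P | _X[X]X   read X → write _, move →, go to Q
Q | _X_[X]   read X → write _, move ←, go to P
P | _X[_]_   read _ → write _, move ←, go to R
R | _[X]__   read X → write _, move ←, go to Q
Q | [_]___   read _ → write X, move →, go to R
R | X[_]__
Cell 3 holds _ when M halts.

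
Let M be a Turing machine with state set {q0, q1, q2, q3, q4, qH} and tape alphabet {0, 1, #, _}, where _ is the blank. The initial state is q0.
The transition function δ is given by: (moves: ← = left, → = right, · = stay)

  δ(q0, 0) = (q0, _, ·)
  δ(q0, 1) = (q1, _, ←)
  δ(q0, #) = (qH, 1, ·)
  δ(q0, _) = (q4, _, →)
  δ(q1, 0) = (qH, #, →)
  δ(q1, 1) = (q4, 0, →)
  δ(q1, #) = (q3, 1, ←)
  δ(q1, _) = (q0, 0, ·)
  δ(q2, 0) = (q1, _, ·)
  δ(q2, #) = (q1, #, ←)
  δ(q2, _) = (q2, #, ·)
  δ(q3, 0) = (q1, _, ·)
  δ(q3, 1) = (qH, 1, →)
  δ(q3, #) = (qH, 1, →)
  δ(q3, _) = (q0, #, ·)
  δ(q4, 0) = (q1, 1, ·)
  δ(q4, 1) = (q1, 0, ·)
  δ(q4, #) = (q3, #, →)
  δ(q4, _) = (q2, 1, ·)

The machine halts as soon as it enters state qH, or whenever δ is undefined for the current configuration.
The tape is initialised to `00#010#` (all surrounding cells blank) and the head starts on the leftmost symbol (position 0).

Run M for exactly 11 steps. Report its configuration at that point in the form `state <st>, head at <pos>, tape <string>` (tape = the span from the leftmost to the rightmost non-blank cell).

state qH, head at 5, tape 0#_#0#

state=q0 head=0 tape=[0]0#010#   (q0,0)→(q0,_,·)
state=q0 head=0 tape=[_]0#010#   (q0,_)→(q4,_,→)
state=q4 head=1 tape=_[0]#010#   (q4,0)→(q1,1,·)
state=q1 head=1 tape=_[1]#010#   (q1,1)→(q4,0,→)
state=q4 head=2 tape=_0[#]010#   (q4,#)→(q3,#,→)
state=q3 head=3 tape=_0#[0]10#   (q3,0)→(q1,_,·)
state=q1 head=3 tape=_0#[_]10#   (q1,_)→(q0,0,·)
state=q0 head=3 tape=_0#[0]10#   (q0,0)→(q0,_,·)
state=q0 head=3 tape=_0#[_]10#   (q0,_)→(q4,_,→)
state=q4 head=4 tape=_0#_[1]0#   (q4,1)→(q1,0,·)
state=q1 head=4 tape=_0#_[0]0#   (q1,0)→(qH,#,→)
state=qH head=5 tape=_0#_#[0]#
After 11 steps: state qH, head at 5, tape 0#_#0#.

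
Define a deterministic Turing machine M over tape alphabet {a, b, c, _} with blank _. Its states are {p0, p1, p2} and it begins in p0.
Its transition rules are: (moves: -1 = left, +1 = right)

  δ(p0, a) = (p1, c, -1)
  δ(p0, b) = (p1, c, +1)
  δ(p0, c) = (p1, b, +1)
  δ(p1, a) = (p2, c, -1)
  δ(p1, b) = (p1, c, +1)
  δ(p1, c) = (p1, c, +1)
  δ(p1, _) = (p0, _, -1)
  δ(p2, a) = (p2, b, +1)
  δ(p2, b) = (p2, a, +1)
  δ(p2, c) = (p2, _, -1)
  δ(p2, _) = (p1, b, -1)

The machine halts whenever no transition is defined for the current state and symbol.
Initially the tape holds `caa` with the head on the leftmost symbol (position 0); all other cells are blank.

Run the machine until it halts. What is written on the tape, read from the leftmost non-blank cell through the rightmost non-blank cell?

p0 | ___[c]aa   read c → write b, move +1, go to p1
p1 | ___b[a]a   read a → write c, move -1, go to p2
p2 | ___[b]ca   read b → write a, move +1, go to p2
p2 | ___a[c]a   read c → write _, move -1, go to p2
p2 | ___[a]_a   read a → write b, move +1, go to p2
p2 | ___b[_]a   read _ → write b, move -1, go to p1
p1 | ___[b]ba   read b → write c, move +1, go to p1
p1 | ___c[b]a   read b → write c, move +1, go to p1
p1 | ___cc[a]   read a → write c, move -1, go to p2
p2 | ___c[c]c   read c → write _, move -1, go to p2
p2 | ___[c]_c   read c → write _, move -1, go to p2
p2 | __[_]__c   read _ → write b, move -1, go to p1
p1 | _[_]b__c   read _ → write _, move -1, go to p0
p0 | [_]_b__c
The non-blank tape span at halt is b__c.

b__c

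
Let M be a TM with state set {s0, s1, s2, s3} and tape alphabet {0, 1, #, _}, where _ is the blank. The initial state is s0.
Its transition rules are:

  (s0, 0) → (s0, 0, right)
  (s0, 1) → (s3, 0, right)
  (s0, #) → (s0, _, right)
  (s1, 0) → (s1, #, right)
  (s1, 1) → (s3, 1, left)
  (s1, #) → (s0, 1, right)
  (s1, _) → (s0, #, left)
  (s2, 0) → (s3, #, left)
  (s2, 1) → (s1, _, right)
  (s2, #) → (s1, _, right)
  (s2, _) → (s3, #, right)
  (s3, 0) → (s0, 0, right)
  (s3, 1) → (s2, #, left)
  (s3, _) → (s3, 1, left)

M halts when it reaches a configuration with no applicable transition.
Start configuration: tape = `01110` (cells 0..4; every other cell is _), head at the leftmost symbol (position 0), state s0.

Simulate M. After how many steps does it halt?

state=s0 head=0 tape=[0]1110_   (s0,0)→(s0,0,right)
state=s0 head=1 tape=0[1]110_   (s0,1)→(s3,0,right)
state=s3 head=2 tape=00[1]10_   (s3,1)→(s2,#,left)
state=s2 head=1 tape=0[0]#10_   (s2,0)→(s3,#,left)
state=s3 head=0 tape=[0]##10_   (s3,0)→(s0,0,right)
state=s0 head=1 tape=0[#]#10_   (s0,#)→(s0,_,right)
state=s0 head=2 tape=0_[#]10_   (s0,#)→(s0,_,right)
state=s0 head=3 tape=0__[1]0_   (s0,1)→(s3,0,right)
state=s3 head=4 tape=0__0[0]_   (s3,0)→(s0,0,right)
state=s0 head=5 tape=0__00[_]
M halts after 9 transitions.

9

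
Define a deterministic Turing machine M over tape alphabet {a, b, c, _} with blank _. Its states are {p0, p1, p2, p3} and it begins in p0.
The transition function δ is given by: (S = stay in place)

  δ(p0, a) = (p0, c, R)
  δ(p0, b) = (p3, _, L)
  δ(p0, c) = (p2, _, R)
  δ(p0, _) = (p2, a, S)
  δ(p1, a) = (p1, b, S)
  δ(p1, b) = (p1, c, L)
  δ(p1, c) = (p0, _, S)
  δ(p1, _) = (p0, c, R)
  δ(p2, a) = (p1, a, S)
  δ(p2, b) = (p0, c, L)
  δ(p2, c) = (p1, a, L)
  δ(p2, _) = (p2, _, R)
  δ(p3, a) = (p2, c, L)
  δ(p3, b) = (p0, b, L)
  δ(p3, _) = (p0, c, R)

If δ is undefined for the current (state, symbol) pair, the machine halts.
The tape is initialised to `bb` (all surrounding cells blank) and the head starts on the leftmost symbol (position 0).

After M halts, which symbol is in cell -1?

c

state=p0 head=0 tape=__[b]b   (p0,b)→(p3,_,L)
state=p3 head=-1 tape=_[_]_b   (p3,_)→(p0,c,R)
state=p0 head=0 tape=_c[_]b   (p0,_)→(p2,a,S)
state=p2 head=0 tape=_c[a]b   (p2,a)→(p1,a,S)
state=p1 head=0 tape=_c[a]b   (p1,a)→(p1,b,S)
state=p1 head=0 tape=_c[b]b   (p1,b)→(p1,c,L)
state=p1 head=-1 tape=_[c]cb   (p1,c)→(p0,_,S)
state=p0 head=-1 tape=_[_]cb   (p0,_)→(p2,a,S)
state=p2 head=-1 tape=_[a]cb   (p2,a)→(p1,a,S)
state=p1 head=-1 tape=_[a]cb   (p1,a)→(p1,b,S)
state=p1 head=-1 tape=_[b]cb   (p1,b)→(p1,c,L)
state=p1 head=-2 tape=[_]ccb   (p1,_)→(p0,c,R)
state=p0 head=-1 tape=c[c]cb   (p0,c)→(p2,_,R)
state=p2 head=0 tape=c_[c]b   (p2,c)→(p1,a,L)
state=p1 head=-1 tape=c[_]ab   (p1,_)→(p0,c,R)
state=p0 head=0 tape=cc[a]b   (p0,a)→(p0,c,R)
state=p0 head=1 tape=ccc[b]   (p0,b)→(p3,_,L)
state=p3 head=0 tape=cc[c]_
Cell -1 holds c when M halts.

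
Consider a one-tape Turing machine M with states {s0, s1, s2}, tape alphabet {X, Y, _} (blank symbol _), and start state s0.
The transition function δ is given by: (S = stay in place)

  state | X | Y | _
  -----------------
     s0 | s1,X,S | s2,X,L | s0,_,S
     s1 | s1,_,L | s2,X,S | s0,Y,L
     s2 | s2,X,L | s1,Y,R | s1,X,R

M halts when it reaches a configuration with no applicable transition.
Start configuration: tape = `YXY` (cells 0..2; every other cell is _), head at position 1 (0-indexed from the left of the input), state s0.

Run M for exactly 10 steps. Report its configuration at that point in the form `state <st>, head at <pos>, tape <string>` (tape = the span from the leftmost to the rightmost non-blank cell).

s0 | ___Y[X]Y   read X → write X, move S, go to s1
s1 | ___Y[X]Y   read X → write _, move L, go to s1
s1 | ___[Y]_Y   read Y → write X, move S, go to s2
s2 | ___[X]_Y   read X → write X, move L, go to s2
s2 | __[_]X_Y   read _ → write X, move R, go to s1
s1 | __X[X]_Y   read X → write _, move L, go to s1
s1 | __[X]__Y   read X → write _, move L, go to s1
s1 | _[_]___Y   read _ → write Y, move L, go to s0
s0 | [_]Y___Y   read _ → write _, move S, go to s0
s0 | [_]Y___Y   read _ → write _, move S, go to s0
s0 | [_]Y___Y
After 10 steps: state s0, head at -3, tape Y___Y.

state s0, head at -3, tape Y___Y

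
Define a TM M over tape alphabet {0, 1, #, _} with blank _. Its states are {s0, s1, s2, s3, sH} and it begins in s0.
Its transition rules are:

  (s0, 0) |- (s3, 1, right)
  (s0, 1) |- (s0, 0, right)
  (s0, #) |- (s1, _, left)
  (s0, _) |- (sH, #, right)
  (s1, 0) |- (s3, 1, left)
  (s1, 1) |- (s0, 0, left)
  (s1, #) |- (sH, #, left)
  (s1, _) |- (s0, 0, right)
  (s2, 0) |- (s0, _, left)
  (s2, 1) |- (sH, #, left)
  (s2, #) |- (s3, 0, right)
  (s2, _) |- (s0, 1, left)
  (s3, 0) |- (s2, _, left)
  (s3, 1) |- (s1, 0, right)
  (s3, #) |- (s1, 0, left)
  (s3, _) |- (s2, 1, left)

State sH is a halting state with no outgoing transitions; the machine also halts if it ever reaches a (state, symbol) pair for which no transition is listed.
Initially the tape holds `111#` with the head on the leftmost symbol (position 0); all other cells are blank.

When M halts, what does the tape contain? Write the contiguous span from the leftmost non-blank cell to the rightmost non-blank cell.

#__1

state=s0 head=0 tape=_[1]11#   (s0,1)→(s0,0,right)
state=s0 head=1 tape=_0[1]1#   (s0,1)→(s0,0,right)
state=s0 head=2 tape=_00[1]#   (s0,1)→(s0,0,right)
state=s0 head=3 tape=_000[#]   (s0,#)→(s1,_,left)
state=s1 head=2 tape=_00[0]_   (s1,0)→(s3,1,left)
state=s3 head=1 tape=_0[0]1_   (s3,0)→(s2,_,left)
state=s2 head=0 tape=_[0]_1_   (s2,0)→(s0,_,left)
state=s0 head=-1 tape=[_]__1_   (s0,_)→(sH,#,right)
state=sH head=0 tape=#[_]_1_
The non-blank tape span at halt is #__1.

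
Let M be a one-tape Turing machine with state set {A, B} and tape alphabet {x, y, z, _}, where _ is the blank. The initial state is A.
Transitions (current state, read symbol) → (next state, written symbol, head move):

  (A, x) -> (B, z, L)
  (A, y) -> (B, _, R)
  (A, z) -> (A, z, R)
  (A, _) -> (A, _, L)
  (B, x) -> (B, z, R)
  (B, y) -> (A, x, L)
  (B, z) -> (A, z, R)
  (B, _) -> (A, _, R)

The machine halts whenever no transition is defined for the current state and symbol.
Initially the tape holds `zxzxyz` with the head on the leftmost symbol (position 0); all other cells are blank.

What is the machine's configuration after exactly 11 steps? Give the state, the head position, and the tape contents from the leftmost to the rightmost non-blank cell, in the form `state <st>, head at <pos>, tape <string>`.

A | [z]xzxyz_   read z → write z, move R, go to A
A | z[x]zxyz_   read x → write z, move L, go to B
B | [z]zzxyz_   read z → write z, move R, go to A
A | z[z]zxyz_   read z → write z, move R, go to A
A | zz[z]xyz_   read z → write z, move R, go to A
A | zzz[x]yz_   read x → write z, move L, go to B
B | zz[z]zyz_   read z → write z, move R, go to A
A | zzz[z]yz_   read z → write z, move R, go to A
A | zzzz[y]z_   read y → write _, move R, go to B
B | zzzz_[z]_   read z → write z, move R, go to A
A | zzzz_z[_]   read _ → write _, move L, go to A
A | zzzz_[z]_
After 11 steps: state A, head at 5, tape zzzz_z.

state A, head at 5, tape zzzz_z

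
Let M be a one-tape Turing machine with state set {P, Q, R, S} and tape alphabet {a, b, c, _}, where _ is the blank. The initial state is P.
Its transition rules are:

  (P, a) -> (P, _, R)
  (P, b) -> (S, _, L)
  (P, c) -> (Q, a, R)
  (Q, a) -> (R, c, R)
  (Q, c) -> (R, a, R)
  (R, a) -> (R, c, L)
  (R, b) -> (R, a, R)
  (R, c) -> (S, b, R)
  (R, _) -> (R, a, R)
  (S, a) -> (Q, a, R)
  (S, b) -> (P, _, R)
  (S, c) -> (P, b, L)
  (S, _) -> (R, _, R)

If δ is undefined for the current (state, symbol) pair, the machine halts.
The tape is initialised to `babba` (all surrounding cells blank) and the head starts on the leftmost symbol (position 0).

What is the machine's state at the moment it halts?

P | _[b]abba   read b → write _, move L, go to S
S | [_]_abba   read _ → write _, move R, go to R
R | _[_]abba   read _ → write a, move R, go to R
R | _a[a]bba   read a → write c, move L, go to R
R | _[a]cbba   read a → write c, move L, go to R
R | [_]ccbba   read _ → write a, move R, go to R
R | a[c]cbba   read c → write b, move R, go to S
S | ab[c]bba   read c → write b, move L, go to P
P | a[b]bbba   read b → write _, move L, go to S
S | [a]_bbba   read a → write a, move R, go to Q
Q | a[_]bbba
No transition is defined for (Q, _); M halts in state Q.

Q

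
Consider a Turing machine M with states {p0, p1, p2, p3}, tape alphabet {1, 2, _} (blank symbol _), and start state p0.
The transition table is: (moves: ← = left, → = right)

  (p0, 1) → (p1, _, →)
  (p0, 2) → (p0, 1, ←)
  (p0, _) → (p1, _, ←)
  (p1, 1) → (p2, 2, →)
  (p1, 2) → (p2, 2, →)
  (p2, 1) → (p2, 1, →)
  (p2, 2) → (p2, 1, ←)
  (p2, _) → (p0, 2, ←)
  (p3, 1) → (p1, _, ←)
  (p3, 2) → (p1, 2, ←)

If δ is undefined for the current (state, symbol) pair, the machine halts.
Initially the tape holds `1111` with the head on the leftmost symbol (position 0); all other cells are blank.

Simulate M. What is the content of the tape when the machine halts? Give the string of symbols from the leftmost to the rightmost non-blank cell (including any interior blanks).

p0 | _[1]111__   read 1 → write _, move →, go to p1
p1 | __[1]11__   read 1 → write 2, move →, go to p2
p2 | __2[1]1__   read 1 → write 1, move →, go to p2
p2 | __21[1]__   read 1 → write 1, move →, go to p2
p2 | __211[_]_   read _ → write 2, move ←, go to p0
p0 | __21[1]2_   read 1 → write _, move →, go to p1
p1 | __21_[2]_   read 2 → write 2, move →, go to p2
p2 | __21_2[_]   read _ → write 2, move ←, go to p0
p0 | __21_[2]2   read 2 → write 1, move ←, go to p0
p0 | __21[_]12   read _ → write _, move ←, go to p1
p1 | __2[1]_12   read 1 → write 2, move →, go to p2
p2 | __22[_]12   read _ → write 2, move ←, go to p0
p0 | __2[2]212   read 2 → write 1, move ←, go to p0
p0 | __[2]1212   read 2 → write 1, move ←, go to p0
p0 | _[_]11212   read _ → write _, move ←, go to p1
p1 | [_]_11212
The non-blank tape span at halt is 11212.

11212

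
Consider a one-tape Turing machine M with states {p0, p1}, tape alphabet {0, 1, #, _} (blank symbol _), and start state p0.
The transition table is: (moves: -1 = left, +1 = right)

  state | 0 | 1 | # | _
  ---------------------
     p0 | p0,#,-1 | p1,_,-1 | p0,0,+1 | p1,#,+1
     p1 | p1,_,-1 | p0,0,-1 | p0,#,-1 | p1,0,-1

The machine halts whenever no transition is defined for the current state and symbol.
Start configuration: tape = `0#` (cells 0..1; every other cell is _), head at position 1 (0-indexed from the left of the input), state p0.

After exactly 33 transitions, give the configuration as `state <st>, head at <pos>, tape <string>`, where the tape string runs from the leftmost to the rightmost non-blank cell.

state p0, head at -2, tape 0######0

state=p0 head=1 tape=__0[#]____   (p0,#)→(p0,0,+1)
state=p0 head=2 tape=__00[_]___   (p0,_)→(p1,#,+1)
state=p1 head=3 tape=__00#[_]__   (p1,_)→(p1,0,-1)
state=p1 head=2 tape=__00[#]0__   (p1,#)→(p0,#,-1)
state=p0 head=1 tape=__0[0]#0__   (p0,0)→(p0,#,-1)
state=p0 head=0 tape=__[0]##0__   (p0,0)→(p0,#,-1)
state=p0 head=-1 tape=_[_]###0__   (p0,_)→(p1,#,+1)
state=p1 head=0 tape=_#[#]##0__   (p1,#)→(p0,#,-1)
state=p0 head=-1 tape=_[#]###0__   (p0,#)→(p0,0,+1)
state=p0 head=0 tape=_0[#]##0__   (p0,#)→(p0,0,+1)
state=p0 head=1 tape=_00[#]#0__   (p0,#)→(p0,0,+1)
state=p0 head=2 tape=_000[#]0__   (p0,#)→(p0,0,+1)
state=p0 head=3 tape=_0000[0]__   (p0,0)→(p0,#,-1)
state=p0 head=2 tape=_000[0]#__   (p0,0)→(p0,#,-1)
state=p0 head=1 tape=_00[0]##__   (p0,0)→(p0,#,-1)
state=p0 head=0 tape=_0[0]###__   (p0,0)→(p0,#,-1)
state=p0 head=-1 tape=_[0]####__   (p0,0)→(p0,#,-1)
state=p0 head=-2 tape=[_]#####__   (p0,_)→(p1,#,+1)
state=p1 head=-1 tape=#[#]####__   (p1,#)→(p0,#,-1)
state=p0 head=-2 tape=[#]#####__   (p0,#)→(p0,0,+1)
state=p0 head=-1 tape=0[#]####__   (p0,#)→(p0,0,+1)
state=p0 head=0 tape=00[#]###__   (p0,#)→(p0,0,+1)
state=p0 head=1 tape=000[#]##__   (p0,#)→(p0,0,+1)
state=p0 head=2 tape=0000[#]#__   (p0,#)→(p0,0,+1)
state=p0 head=3 tape=00000[#]__   (p0,#)→(p0,0,+1)
state=p0 head=4 tape=000000[_]_   (p0,_)→(p1,#,+1)
state=p1 head=5 tape=000000#[_]   (p1,_)→(p1,0,-1)
state=p1 head=4 tape=000000[#]0   (p1,#)→(p0,#,-1)
state=p0 head=3 tape=00000[0]#0   (p0,0)→(p0,#,-1)
state=p0 head=2 tape=0000[0]##0   (p0,0)→(p0,#,-1)
state=p0 head=1 tape=000[0]###0   (p0,0)→(p0,#,-1)
state=p0 head=0 tape=00[0]####0   (p0,0)→(p0,#,-1)
state=p0 head=-1 tape=0[0]#####0   (p0,0)→(p0,#,-1)
state=p0 head=-2 tape=[0]######0
After 33 steps: state p0, head at -2, tape 0######0.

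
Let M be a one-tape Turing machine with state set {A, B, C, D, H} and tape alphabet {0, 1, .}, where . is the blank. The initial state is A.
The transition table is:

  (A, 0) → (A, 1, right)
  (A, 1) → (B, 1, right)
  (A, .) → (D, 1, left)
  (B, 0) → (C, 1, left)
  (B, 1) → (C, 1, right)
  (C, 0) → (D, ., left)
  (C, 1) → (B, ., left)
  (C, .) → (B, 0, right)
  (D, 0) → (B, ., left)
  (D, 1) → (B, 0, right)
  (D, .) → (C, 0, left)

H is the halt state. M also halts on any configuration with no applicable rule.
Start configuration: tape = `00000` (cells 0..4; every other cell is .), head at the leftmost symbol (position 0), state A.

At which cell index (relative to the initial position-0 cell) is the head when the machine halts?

A | [0]0000...   read 0 → write 1, move right, go to A
A | 1[0]000...   read 0 → write 1, move right, go to A
A | 11[0]00...   read 0 → write 1, move right, go to A
A | 111[0]0...   read 0 → write 1, move right, go to A
A | 1111[0]...   read 0 → write 1, move right, go to A
A | 11111[.]..   read . → write 1, move left, go to D
D | 1111[1]1..   read 1 → write 0, move right, go to B
B | 11110[1]..   read 1 → write 1, move right, go to C
C | 111101[.].   read . → write 0, move right, go to B
B | 1111010[.]
At halt the head is at cell 7.

7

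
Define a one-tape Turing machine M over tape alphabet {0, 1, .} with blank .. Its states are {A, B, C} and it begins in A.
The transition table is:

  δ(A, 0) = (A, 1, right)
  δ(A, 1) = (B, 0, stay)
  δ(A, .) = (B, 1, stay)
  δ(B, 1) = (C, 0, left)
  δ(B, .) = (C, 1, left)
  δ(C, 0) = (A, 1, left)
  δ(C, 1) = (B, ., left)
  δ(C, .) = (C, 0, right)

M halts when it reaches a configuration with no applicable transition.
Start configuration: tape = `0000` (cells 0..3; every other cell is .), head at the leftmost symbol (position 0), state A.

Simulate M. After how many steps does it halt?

14

A | .[0]000.   read 0 → write 1, move right, go to A
A | .1[0]00.   read 0 → write 1, move right, go to A
A | .11[0]0.   read 0 → write 1, move right, go to A
A | .111[0].   read 0 → write 1, move right, go to A
A | .1111[.]   read . → write 1, move stay, go to B
B | .1111[1]   read 1 → write 0, move left, go to C
C | .111[1]0   read 1 → write ., move left, go to B
B | .11[1].0   read 1 → write 0, move left, go to C
C | .1[1]0.0   read 1 → write ., move left, go to B
B | .[1].0.0   read 1 → write 0, move left, go to C
C | [.]0.0.0   read . → write 0, move right, go to C
C | 0[0].0.0   read 0 → write 1, move left, go to A
A | [0]1.0.0   read 0 → write 1, move right, go to A
A | 1[1].0.0   read 1 → write 0, move stay, go to B
B | 1[0].0.0
M halts after 14 transitions.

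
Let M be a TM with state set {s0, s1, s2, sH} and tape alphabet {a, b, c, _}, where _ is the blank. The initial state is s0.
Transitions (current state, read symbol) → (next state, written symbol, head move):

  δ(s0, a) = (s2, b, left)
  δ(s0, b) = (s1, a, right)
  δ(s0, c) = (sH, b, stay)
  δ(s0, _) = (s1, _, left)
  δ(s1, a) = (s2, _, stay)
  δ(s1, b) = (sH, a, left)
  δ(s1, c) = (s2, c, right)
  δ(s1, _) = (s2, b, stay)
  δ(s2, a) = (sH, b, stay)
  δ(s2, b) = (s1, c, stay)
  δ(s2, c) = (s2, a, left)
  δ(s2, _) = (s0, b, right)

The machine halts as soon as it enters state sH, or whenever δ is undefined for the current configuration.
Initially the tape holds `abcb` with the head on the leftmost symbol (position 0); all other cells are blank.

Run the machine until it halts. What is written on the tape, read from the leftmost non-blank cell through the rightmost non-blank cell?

baacb

state=s0 head=0 tape=_[a]bcb   (s0,a)→(s2,b,left)
state=s2 head=-1 tape=[_]bbcb   (s2,_)→(s0,b,right)
state=s0 head=0 tape=b[b]bcb   (s0,b)→(s1,a,right)
state=s1 head=1 tape=ba[b]cb   (s1,b)→(sH,a,left)
state=sH head=0 tape=b[a]acb
The non-blank tape span at halt is baacb.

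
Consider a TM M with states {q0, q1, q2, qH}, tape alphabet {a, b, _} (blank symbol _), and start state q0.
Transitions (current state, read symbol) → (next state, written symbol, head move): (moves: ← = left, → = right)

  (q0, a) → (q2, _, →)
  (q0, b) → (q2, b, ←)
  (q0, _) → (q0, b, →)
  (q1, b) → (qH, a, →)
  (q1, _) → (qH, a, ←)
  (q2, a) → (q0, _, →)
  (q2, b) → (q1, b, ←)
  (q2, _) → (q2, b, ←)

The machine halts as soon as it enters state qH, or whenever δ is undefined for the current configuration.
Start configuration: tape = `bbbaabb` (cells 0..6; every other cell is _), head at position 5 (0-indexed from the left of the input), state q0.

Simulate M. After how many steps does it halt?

state=q0 head=5 tape=bbbaa[b]b   (q0,b)→(q2,b,←)
state=q2 head=4 tape=bbba[a]bb   (q2,a)→(q0,_,→)
state=q0 head=5 tape=bbba_[b]b   (q0,b)→(q2,b,←)
state=q2 head=4 tape=bbba[_]bb   (q2,_)→(q2,b,←)
state=q2 head=3 tape=bbb[a]bbb   (q2,a)→(q0,_,→)
state=q0 head=4 tape=bbb_[b]bb   (q0,b)→(q2,b,←)
state=q2 head=3 tape=bbb[_]bbb   (q2,_)→(q2,b,←)
state=q2 head=2 tape=bb[b]bbbb   (q2,b)→(q1,b,←)
state=q1 head=1 tape=b[b]bbbbb   (q1,b)→(qH,a,→)
state=qH head=2 tape=ba[b]bbbb
M halts after 9 transitions.

9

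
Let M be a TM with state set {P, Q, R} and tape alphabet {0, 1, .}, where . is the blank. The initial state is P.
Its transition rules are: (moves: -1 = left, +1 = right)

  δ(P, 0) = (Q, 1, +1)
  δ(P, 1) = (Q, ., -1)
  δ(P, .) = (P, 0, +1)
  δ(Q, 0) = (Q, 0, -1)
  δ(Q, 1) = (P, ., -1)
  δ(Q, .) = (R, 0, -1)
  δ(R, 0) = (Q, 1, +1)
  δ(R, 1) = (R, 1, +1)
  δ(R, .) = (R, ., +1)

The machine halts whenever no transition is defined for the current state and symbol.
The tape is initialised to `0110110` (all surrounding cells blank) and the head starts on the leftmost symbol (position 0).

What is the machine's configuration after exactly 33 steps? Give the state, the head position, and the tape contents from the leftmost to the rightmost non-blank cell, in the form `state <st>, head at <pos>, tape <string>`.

state=P head=0 tape=...[0]110110   (P,0)→(Q,1,+1)
state=Q head=1 tape=...1[1]10110   (Q,1)→(P,.,-1)
state=P head=0 tape=...[1].10110   (P,1)→(Q,.,-1)
state=Q head=-1 tape=..[.]..10110   (Q,.)→(R,0,-1)
state=R head=-2 tape=.[.]0..10110   (R,.)→(R,.,+1)
state=R head=-1 tape=..[0]..10110   (R,0)→(Q,1,+1)
state=Q head=0 tape=..1[.].10110   (Q,.)→(R,0,-1)
state=R head=-1 tape=..[1]0.10110   (R,1)→(R,1,+1)
state=R head=0 tape=..1[0].10110   (R,0)→(Q,1,+1)
state=Q head=1 tape=..11[.]10110   (Q,.)→(R,0,-1)
state=R head=0 tape=..1[1]010110   (R,1)→(R,1,+1)
state=R head=1 tape=..11[0]10110   (R,0)→(Q,1,+1)
state=Q head=2 tape=..111[1]0110   (Q,1)→(P,.,-1)
state=P head=1 tape=..11[1].0110   (P,1)→(Q,.,-1)
state=Q head=0 tape=..1[1]..0110   (Q,1)→(P,.,-1)
state=P head=-1 tape=..[1]...0110   (P,1)→(Q,.,-1)
state=Q head=-2 tape=.[.]....0110   (Q,.)→(R,0,-1)
state=R head=-3 tape=[.]0....0110   (R,.)→(R,.,+1)
state=R head=-2 tape=.[0]....0110   (R,0)→(Q,1,+1)
state=Q head=-1 tape=.1[.]...0110   (Q,.)→(R,0,-1)
state=R head=-2 tape=.[1]0...0110   (R,1)→(R,1,+1)
state=R head=-1 tape=.1[0]...0110   (R,0)→(Q,1,+1)
state=Q head=0 tape=.11[.]..0110   (Q,.)→(R,0,-1)
state=R head=-1 tape=.1[1]0..0110   (R,1)→(R,1,+1)
state=R head=0 tape=.11[0]..0110   (R,0)→(Q,1,+1)
state=Q head=1 tape=.111[.].0110   (Q,.)→(R,0,-1)
state=R head=0 tape=.11[1]0.0110   (R,1)→(R,1,+1)
state=R head=1 tape=.111[0].0110   (R,0)→(Q,1,+1)
state=Q head=2 tape=.1111[.]0110   (Q,.)→(R,0,-1)
state=R head=1 tape=.111[1]00110   (R,1)→(R,1,+1)
state=R head=2 tape=.1111[0]0110   (R,0)→(Q,1,+1)
state=Q head=3 tape=.11111[0]110   (Q,0)→(Q,0,-1)
state=Q head=2 tape=.1111[1]0110   (Q,1)→(P,.,-1)
state=P head=1 tape=.111[1].0110
After 33 steps: state P, head at 1, tape 1111.0110.

state P, head at 1, tape 1111.0110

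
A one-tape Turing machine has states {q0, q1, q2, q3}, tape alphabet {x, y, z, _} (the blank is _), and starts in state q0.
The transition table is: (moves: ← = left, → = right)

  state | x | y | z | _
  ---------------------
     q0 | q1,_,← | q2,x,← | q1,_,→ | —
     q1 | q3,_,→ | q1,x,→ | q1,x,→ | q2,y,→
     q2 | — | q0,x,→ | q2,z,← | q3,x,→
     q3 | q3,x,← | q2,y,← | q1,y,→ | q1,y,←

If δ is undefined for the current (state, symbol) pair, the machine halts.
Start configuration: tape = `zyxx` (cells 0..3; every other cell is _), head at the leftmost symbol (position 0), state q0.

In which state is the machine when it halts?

state=q0 head=0 tape=[z]yxx   (q0,z)→(q1,_,→)
state=q1 head=1 tape=_[y]xx   (q1,y)→(q1,x,→)
state=q1 head=2 tape=_x[x]x   (q1,x)→(q3,_,→)
state=q3 head=3 tape=_x_[x]   (q3,x)→(q3,x,←)
state=q3 head=2 tape=_x[_]x   (q3,_)→(q1,y,←)
state=q1 head=1 tape=_[x]yx   (q1,x)→(q3,_,→)
state=q3 head=2 tape=__[y]x   (q3,y)→(q2,y,←)
state=q2 head=1 tape=_[_]yx   (q2,_)→(q3,x,→)
state=q3 head=2 tape=_x[y]x   (q3,y)→(q2,y,←)
state=q2 head=1 tape=_[x]yx
No transition is defined for (q2, x); M halts in state q2.

q2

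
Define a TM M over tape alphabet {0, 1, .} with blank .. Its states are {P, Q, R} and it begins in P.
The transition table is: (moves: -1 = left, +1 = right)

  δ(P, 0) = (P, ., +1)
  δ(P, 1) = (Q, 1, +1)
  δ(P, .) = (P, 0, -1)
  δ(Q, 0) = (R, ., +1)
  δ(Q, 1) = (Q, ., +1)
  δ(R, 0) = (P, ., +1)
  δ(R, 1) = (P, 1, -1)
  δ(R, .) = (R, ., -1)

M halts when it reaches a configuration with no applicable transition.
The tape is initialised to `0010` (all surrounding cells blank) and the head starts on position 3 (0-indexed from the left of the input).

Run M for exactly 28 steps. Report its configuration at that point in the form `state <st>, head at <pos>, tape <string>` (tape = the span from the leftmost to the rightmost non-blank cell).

state Q, head at 3, tape 00100000

state=P head=3 tape=001[0]....   (P,0)→(P,.,+1)
state=P head=4 tape=001.[.]...   (P,.)→(P,0,-1)
state=P head=3 tape=001[.]0...   (P,.)→(P,0,-1)
state=P head=2 tape=00[1]00...   (P,1)→(Q,1,+1)
state=Q head=3 tape=001[0]0...   (Q,0)→(R,.,+1)
state=R head=4 tape=001.[0]...   (R,0)→(P,.,+1)
state=P head=5 tape=001..[.]..   (P,.)→(P,0,-1)
state=P head=4 tape=001.[.]0..   (P,.)→(P,0,-1)
state=P head=3 tape=001[.]00..   (P,.)→(P,0,-1)
state=P head=2 tape=00[1]000..   (P,1)→(Q,1,+1)
state=Q head=3 tape=001[0]00..   (Q,0)→(R,.,+1)
state=R head=4 tape=001.[0]0..   (R,0)→(P,.,+1)
state=P head=5 tape=001..[0]..   (P,0)→(P,.,+1)
state=P head=6 tape=001...[.].   (P,.)→(P,0,-1)
state=P head=5 tape=001..[.]0.   (P,.)→(P,0,-1)
state=P head=4 tape=001.[.]00.   (P,.)→(P,0,-1)
state=P head=3 tape=001[.]000.   (P,.)→(P,0,-1)
state=P head=2 tape=00[1]0000.   (P,1)→(Q,1,+1)
state=Q head=3 tape=001[0]000.   (Q,0)→(R,.,+1)
state=R head=4 tape=001.[0]00.   (R,0)→(P,.,+1)
state=P head=5 tape=001..[0]0.   (P,0)→(P,.,+1)
state=P head=6 tape=001...[0].   (P,0)→(P,.,+1)
state=P head=7 tape=001....[.]   (P,.)→(P,0,-1)
state=P head=6 tape=001...[.]0   (P,.)→(P,0,-1)
state=P head=5 tape=001..[.]00   (P,.)→(P,0,-1)
state=P head=4 tape=001.[.]000   (P,.)→(P,0,-1)
state=P head=3 tape=001[.]0000   (P,.)→(P,0,-1)
state=P head=2 tape=00[1]00000   (P,1)→(Q,1,+1)
state=Q head=3 tape=001[0]0000
After 28 steps: state Q, head at 3, tape 00100000.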